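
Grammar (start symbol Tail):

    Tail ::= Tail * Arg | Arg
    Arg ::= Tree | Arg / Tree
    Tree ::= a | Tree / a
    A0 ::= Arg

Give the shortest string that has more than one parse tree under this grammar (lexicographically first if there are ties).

length 1: no string has ≥2 trees
length 3: a / a has 2 parse trees

Two derivations of a / a:
  Tail ⇒ Arg ⇒ Tree ⇒ Tree / a ⇒ a / a
  Tail ⇒ Arg ⇒ Arg / Tree ⇒ Tree / Tree ⇒ a / Tree ⇒ a / a

a / a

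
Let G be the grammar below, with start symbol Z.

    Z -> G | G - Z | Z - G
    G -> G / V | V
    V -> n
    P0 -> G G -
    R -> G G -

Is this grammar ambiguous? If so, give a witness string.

Ambiguous

Witness: n - n

Derivation 1: Z ⇒ G - Z ⇒ V - Z ⇒ n - Z ⇒ n - G ⇒ n - V ⇒ n - n
Derivation 2: Z ⇒ Z - G ⇒ G - G ⇒ V - G ⇒ n - G ⇒ n - V ⇒ n - n

Two distinct leftmost derivations for the same string.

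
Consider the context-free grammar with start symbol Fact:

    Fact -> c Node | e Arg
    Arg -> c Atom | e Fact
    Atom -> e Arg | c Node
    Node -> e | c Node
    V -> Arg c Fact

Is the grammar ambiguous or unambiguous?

(V is unreachable from Fact, so its rules don't affect L(Fact).) The reachable rules are right-linear with at most one rule per (nonterminal, next-terminal) pair. Each input token forces the next rule, so parsing is deterministic.

Unambiguous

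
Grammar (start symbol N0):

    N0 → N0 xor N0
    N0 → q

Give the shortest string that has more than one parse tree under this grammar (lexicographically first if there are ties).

length 1: no string has ≥2 trees
length 3: no string has ≥2 trees
length 5: q xor q xor q has 2 parse trees

Two derivations of q xor q xor q:
  N0 ⇒ N0 xor N0 ⇒ N0 xor N0 xor N0 ⇒ q xor N0 xor N0 ⇒ q xor q xor N0 ⇒ q xor q xor q
  N0 ⇒ N0 xor N0 ⇒ q xor N0 ⇒ q xor N0 xor N0 ⇒ q xor q xor N0 ⇒ q xor q xor q

q xor q xor q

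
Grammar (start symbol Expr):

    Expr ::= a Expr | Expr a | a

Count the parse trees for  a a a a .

8

Parse trees for a a a a:
  [Expr a [Expr a [Expr a [Expr a]]]]
  [Expr a [Expr a [Expr [Expr a] a]]]
  [Expr a [Expr [Expr a [Expr a]] a]]
  [Expr a [Expr [Expr [Expr a] a] a]]
  [Expr [Expr a [Expr a [Expr a]]] a]
  [Expr [Expr a [Expr [Expr a] a]] a]
  [Expr [Expr [Expr a [Expr a]] a] a]
  [Expr [Expr [Expr [Expr a] a] a] a]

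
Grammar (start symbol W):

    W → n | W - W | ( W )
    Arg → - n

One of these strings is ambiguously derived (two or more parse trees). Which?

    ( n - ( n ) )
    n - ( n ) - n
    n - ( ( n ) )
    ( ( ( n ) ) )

( n - ( n ) ): 1 tree
n - ( n ) - n: 2 trees
n - ( ( n ) ): 1 tree
( ( ( n ) ) ): 1 tree

n - ( n ) - n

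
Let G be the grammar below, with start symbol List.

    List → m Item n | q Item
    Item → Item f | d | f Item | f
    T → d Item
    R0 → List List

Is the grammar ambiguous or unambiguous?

Witness: q f f

Derivation 1: List ⇒ q Item ⇒ q Item f ⇒ q f f
Derivation 2: List ⇒ q Item ⇒ q f Item ⇒ q f f

Two distinct leftmost derivations for the same string.

Ambiguous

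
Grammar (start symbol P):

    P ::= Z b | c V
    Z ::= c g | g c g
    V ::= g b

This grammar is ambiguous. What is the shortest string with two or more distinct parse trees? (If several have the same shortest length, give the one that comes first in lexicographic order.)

length 3: c g b has 2 parse trees

Two derivations of c g b:
  P ⇒ Z b ⇒ c g b
  P ⇒ c V ⇒ c g b

c g b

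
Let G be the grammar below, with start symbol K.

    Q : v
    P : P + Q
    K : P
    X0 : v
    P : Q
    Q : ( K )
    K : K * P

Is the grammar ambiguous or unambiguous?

Unambiguous

(X0 is unreachable from K, so its rules don't affect L(K).) K → K * P | P  ;  P → P + Q | Q  — a left-associative chain with Q at the bottom. Each string factors uniquely by precedence.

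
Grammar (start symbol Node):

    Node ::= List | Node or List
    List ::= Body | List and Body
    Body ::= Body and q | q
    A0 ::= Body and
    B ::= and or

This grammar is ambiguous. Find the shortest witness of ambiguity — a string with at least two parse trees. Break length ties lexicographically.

length 1: no string has ≥2 trees
length 3: q and q has 2 parse trees

Two derivations of q and q:
  Node ⇒ List ⇒ Body ⇒ Body and q ⇒ q and q
  Node ⇒ List ⇒ List and Body ⇒ Body and Body ⇒ q and Body ⇒ q and q

q and q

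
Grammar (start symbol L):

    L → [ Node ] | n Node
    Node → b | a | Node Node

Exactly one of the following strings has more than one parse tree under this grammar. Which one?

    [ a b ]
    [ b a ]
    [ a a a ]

[ a a a ]

[ a b ]: 1 tree
[ b a ]: 1 tree
[ a a a ]: 2 trees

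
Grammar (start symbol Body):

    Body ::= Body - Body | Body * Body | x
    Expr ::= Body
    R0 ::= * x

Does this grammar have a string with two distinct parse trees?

Ambiguous

Witness: x * x * x

Derivation 1: Body ⇒ Body * Body ⇒ Body * Body * Body ⇒ x * Body * Body ⇒ x * x * Body ⇒ x * x * x
Derivation 2: Body ⇒ Body * Body ⇒ x * Body ⇒ x * Body * Body ⇒ x * x * Body ⇒ x * x * x

Two distinct leftmost derivations for the same string.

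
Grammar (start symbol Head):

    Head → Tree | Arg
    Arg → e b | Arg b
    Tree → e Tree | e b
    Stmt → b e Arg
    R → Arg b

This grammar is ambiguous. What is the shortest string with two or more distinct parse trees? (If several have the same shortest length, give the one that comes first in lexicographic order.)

length 2: e b has 2 parse trees

Two derivations of e b:
  Head ⇒ Tree ⇒ e b
  Head ⇒ Arg ⇒ e b

e b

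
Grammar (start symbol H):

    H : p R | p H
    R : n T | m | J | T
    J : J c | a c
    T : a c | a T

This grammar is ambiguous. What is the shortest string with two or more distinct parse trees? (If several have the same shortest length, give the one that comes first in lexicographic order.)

p a c

length 2: no string has ≥2 trees
length 3: p a c has 2 parse trees

Two derivations of p a c:
  H ⇒ p R ⇒ p J ⇒ p a c
  H ⇒ p R ⇒ p T ⇒ p a c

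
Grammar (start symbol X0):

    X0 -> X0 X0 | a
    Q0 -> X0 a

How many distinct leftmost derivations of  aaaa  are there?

Parse trees for aaaa:
  [X0 [X0 a] [X0 [X0 a] [X0 [X0 a] [X0 a]]]]
  [X0 [X0 a] [X0 [X0 [X0 a] [X0 a]] [X0 a]]]
  [X0 [X0 [X0 a] [X0 a]] [X0 [X0 a] [X0 a]]]
  [X0 [X0 [X0 a] [X0 [X0 a] [X0 a]]] [X0 a]]
  [X0 [X0 [X0 [X0 a] [X0 a]] [X0 a]] [X0 a]]

5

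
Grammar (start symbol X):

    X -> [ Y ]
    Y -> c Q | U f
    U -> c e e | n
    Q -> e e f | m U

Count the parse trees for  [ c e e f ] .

2

Parse trees for [ c e e f ]:
  [X [ [Y c [Q e e f]] ]]
  [X [ [Y [U c e e] f] ]]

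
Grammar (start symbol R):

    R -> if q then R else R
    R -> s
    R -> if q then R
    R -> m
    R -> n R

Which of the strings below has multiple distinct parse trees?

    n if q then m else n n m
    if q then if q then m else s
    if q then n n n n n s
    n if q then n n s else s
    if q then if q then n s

if q then if q then m else s

n if q then m else n n m: 1 tree
if q then if q then m else s: 2 trees
if q then n n n n n s: 1 tree
n if q then n n s else s: 1 tree
if q then if q then n s: 1 tree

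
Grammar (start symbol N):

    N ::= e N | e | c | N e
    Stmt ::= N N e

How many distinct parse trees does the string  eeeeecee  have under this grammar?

Parse trees for eeeeecee (showing first 6 of 21):
  [N e [N e [N e [N e [N e [N [N [N c] e] e]]]]]]
  [N e [N e [N e [N e [N [N e [N [N c] e]] e]]]]]
  [N e [N e [N e [N e [N [N [N e [N c]] e] e]]]]]
  [N e [N e [N e [N [N e [N e [N [N c] e]]] e]]]]
  [N e [N e [N e [N [N e [N [N e [N c]] e]] e]]]]
  [N e [N e [N e [N [N [N e [N e [N c]]] e] e]]]]

21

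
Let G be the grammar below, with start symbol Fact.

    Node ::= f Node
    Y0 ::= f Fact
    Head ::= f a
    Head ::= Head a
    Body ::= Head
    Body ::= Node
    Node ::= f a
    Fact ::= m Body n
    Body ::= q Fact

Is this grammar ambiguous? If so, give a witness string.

Witness: m f a n

Derivation 1: Fact ⇒ m Body n ⇒ m Head n ⇒ m f a n
Derivation 2: Fact ⇒ m Body n ⇒ m Node n ⇒ m f a n

Two distinct leftmost derivations for the same string.

Ambiguous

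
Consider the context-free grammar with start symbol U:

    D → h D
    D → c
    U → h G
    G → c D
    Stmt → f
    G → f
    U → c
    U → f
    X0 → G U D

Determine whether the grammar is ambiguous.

Only U, G, D are reachable from U; ignoring the rest: Each reachable nonterminal has at most one production per leading terminal, and all productions are right-linear; the derivation is determined token-by-token.

Unambiguous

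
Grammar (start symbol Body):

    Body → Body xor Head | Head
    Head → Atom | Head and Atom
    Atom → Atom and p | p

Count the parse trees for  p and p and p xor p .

4

Parse trees for p and p and p xor p:
  [Body [Body [Head [Atom [Atom [Atom p] and p] and p]]] xor [Head [Atom p]]]
  [Body [Body [Head [Head [Atom p]] and [Atom [Atom p] and p]]] xor [Head [Atom p]]]
  [Body [Body [Head [Head [Atom [Atom p] and p]] and [Atom p]]] xor [Head [Atom p]]]
  [Body [Body [Head [Head [Head [Atom p]] and [Atom p]] and [Atom p]]] xor [Head [Atom p]]]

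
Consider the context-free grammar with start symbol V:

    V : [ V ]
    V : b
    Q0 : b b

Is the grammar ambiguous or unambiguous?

Unambiguous

Only V is reachable from V; ignoring the rest: L(V) is { openⁿ atom closeⁿ : n ≥ 0 }. The bracket depth fixes n, and the derivation is forced at every step.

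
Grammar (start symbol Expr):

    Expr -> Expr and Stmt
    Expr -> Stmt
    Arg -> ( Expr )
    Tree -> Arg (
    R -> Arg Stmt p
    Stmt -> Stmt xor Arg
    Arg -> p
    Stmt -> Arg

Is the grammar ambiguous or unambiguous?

Unambiguous

Only Expr, Stmt, Arg are reachable from Expr; ignoring the rest: Expr → Expr and Stmt | Stmt  ;  Stmt → Stmt xor Arg | Arg  — a left-associative chain with Arg at the bottom. Each string factors uniquely by precedence.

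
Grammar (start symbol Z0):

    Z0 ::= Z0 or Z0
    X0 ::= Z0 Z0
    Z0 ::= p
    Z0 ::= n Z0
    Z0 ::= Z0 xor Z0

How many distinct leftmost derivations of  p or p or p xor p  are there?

5

Parse trees for p or p or p xor p:
  [Z0 [Z0 p] or [Z0 [Z0 p] or [Z0 [Z0 p] xor [Z0 p]]]]
  [Z0 [Z0 p] or [Z0 [Z0 [Z0 p] or [Z0 p]] xor [Z0 p]]]
  [Z0 [Z0 [Z0 p] or [Z0 p]] or [Z0 [Z0 p] xor [Z0 p]]]
  [Z0 [Z0 [Z0 p] or [Z0 [Z0 p] or [Z0 p]]] xor [Z0 p]]
  [Z0 [Z0 [Z0 [Z0 p] or [Z0 p]] or [Z0 p]] xor [Z0 p]]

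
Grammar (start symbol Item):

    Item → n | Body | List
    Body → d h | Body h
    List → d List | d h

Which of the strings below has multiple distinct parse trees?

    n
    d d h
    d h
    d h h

d h

n: 1 tree
d d h: 1 tree
d h: 2 trees
d h h: 1 tree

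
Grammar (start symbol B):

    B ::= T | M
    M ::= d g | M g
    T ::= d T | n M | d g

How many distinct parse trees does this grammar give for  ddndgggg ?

1

Parse trees for ddndgggg:
  [B [T d [T d [T n [M [M [M [M d g] g] g] g]]]]]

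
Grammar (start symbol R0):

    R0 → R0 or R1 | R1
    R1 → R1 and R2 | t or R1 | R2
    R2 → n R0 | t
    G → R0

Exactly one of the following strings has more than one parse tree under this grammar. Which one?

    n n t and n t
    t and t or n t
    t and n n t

n n t and n t

n n t and n t: 3 trees
t and t or n t: 1 tree
t and n n t: 1 tree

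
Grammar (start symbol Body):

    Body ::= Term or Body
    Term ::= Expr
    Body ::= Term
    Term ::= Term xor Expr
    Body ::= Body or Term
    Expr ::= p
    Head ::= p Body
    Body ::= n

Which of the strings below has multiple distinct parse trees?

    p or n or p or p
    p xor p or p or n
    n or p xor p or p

p or n or p or p: 3 trees
p xor p or p or n: 1 tree
n or p xor p or p: 1 tree

p or n or p or p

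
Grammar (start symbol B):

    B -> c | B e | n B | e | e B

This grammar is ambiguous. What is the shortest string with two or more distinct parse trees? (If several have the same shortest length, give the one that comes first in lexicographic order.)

length 1: no string has ≥2 trees
length 2: e e has 2 parse trees

Two derivations of e e:
  B ⇒ B e ⇒ e e
  B ⇒ e B ⇒ e e

e e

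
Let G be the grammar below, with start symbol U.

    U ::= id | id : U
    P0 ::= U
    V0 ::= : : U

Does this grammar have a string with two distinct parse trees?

Unambiguous

(P0, V0 are unreachable from U, so their rules don't affect L(U).) The reachable grammar is A → atom sep A | atom. Each atom is followed by either the separator (recurse) or end-of-string (stop) — no choice point.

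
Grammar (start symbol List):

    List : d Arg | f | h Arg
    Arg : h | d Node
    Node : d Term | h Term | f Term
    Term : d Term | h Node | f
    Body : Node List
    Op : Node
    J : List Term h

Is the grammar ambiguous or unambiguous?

Unambiguous

(Body, Op, J are unreachable from List, so their rules don't affect L(List).) Each reachable nonterminal has at most one production per leading terminal, and all productions are right-linear; the derivation is determined token-by-token.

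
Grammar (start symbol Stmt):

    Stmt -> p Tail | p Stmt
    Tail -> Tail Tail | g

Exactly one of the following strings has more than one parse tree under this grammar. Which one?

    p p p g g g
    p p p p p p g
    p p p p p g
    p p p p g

p p p g g g: 2 trees
p p p p p p g: 1 tree
p p p p p g: 1 tree
p p p p g: 1 tree

p p p g g g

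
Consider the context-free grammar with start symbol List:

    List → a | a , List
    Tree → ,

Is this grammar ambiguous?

Only List is reachable from List; ignoring the rest: Right-recursive list with a separator: after each atom, whether the separator follows determines the rule. One parse per string.

Unambiguous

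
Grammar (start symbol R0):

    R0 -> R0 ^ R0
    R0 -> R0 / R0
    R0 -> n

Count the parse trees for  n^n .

Parse trees for n^n:
  [R0 [R0 n] ^ [R0 n]]

1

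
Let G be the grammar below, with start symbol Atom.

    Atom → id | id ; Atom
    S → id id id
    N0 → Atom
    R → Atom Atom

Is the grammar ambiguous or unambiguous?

Unambiguous

Only Atom is reachable from Atom; ignoring the rest: The reachable grammar is A → atom sep A | atom. Each atom is followed by either the separator (recurse) or end-of-string (stop) — no choice point.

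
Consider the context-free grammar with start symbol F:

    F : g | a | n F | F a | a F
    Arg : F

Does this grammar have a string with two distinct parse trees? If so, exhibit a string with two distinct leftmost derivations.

Witness: a a

Derivation 1: F ⇒ F a ⇒ a a
Derivation 2: F ⇒ a F ⇒ a a

Two distinct leftmost derivations for the same string.

Ambiguous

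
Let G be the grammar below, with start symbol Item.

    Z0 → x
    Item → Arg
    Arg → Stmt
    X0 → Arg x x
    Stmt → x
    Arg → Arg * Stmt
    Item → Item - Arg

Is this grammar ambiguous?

Only Item, Arg, Stmt are reachable from Item; ignoring the rest: The grammar is stratified — Item handles '-' (left-recursive), Arg handles '*', Stmt atoms. Each operator has a fixed associativity and precedence level, so every string has one parse.

Unambiguous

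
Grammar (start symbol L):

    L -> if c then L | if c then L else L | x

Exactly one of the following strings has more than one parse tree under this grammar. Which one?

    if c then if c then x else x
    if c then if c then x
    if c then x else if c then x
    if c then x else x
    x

if c then if c then x else x: 2 trees
if c then if c then x: 1 tree
if c then x else if c then x: 1 tree
if c then x else x: 1 tree
x: 1 tree

if c then if c then x else x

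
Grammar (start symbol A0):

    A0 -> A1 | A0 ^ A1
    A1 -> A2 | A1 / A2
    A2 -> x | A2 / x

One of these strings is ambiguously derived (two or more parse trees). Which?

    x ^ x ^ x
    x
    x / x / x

x / x / x

x ^ x ^ x: 1 tree
x: 1 tree
x / x / x: 4 trees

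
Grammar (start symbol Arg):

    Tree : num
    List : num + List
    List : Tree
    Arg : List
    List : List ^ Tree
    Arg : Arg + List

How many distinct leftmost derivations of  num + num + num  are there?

Parse trees for num + num + num:
  [Arg [List num + [List num + [List [Tree num]]]]]
  [Arg [Arg [List [Tree num]]] + [List num + [List [Tree num]]]]
  [Arg [Arg [List num + [List [Tree num]]]] + [List [Tree num]]]
  [Arg [Arg [Arg [List [Tree num]]] + [List [Tree num]]] + [List [Tree num]]]

4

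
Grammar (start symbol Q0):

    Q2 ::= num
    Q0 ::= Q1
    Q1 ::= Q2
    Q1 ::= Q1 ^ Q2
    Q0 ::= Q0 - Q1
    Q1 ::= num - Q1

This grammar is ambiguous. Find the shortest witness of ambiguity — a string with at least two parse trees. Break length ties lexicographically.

length 1: no string has ≥2 trees
length 3: num - num has 2 parse trees

Two derivations of num - num:
  Q0 ⇒ Q1 ⇒ num - Q1 ⇒ num - Q2 ⇒ num - num
  Q0 ⇒ Q0 - Q1 ⇒ Q1 - Q1 ⇒ Q2 - Q1 ⇒ num - Q1 ⇒ num - Q2 ⇒ num - num

num - num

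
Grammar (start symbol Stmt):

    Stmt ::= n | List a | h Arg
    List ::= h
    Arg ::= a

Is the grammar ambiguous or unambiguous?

Ambiguous

Witness: h a

Derivation 1: Stmt ⇒ List a ⇒ h a
Derivation 2: Stmt ⇒ h Arg ⇒ h a

Two distinct leftmost derivations for the same string.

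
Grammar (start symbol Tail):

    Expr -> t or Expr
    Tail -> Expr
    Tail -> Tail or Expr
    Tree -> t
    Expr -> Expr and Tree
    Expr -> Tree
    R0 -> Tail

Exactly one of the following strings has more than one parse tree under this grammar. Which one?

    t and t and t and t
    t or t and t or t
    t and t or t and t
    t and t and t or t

t and t and t and t: 1 tree
t or t and t or t: 3 trees
t and t or t and t: 1 tree
t and t and t or t: 1 tree

t or t and t or t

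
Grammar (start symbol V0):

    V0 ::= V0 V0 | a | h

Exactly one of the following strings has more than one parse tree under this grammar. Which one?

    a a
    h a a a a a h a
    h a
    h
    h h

a a: 1 tree
h a a a a a h a: 429 trees
h a: 1 tree
h: 1 tree
h h: 1 tree

h a a a a a h a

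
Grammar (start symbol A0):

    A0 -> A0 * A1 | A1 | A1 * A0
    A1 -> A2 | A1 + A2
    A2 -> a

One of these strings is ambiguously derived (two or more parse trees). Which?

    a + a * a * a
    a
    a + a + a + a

a + a * a * a: 4 trees
a: 1 tree
a + a + a + a: 1 tree

a + a * a * a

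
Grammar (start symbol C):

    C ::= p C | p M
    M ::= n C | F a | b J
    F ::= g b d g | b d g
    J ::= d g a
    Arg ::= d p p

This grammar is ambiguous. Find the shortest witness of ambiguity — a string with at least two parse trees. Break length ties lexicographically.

p b d g a

length 5: p b d g a has 2 parse trees

Two derivations of p b d g a:
  C ⇒ p M ⇒ p F a ⇒ p b d g a
  C ⇒ p M ⇒ p b J ⇒ p b d g a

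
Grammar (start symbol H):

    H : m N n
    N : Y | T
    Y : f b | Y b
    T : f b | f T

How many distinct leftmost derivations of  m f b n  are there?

2

Parse trees for m f b n:
  [H m [N [Y f b]] n]
  [H m [N [T f b]] n]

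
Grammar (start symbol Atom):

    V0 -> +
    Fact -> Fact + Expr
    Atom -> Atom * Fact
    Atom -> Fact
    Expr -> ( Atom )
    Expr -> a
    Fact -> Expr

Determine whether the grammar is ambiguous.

Unambiguous

(V0 is unreachable from Atom, so its rules don't affect L(Atom).) Atom → Atom * Fact | Fact  ;  Fact → Fact + Expr | Expr  — a left-associative chain with Expr at the bottom. Each string factors uniquely by precedence.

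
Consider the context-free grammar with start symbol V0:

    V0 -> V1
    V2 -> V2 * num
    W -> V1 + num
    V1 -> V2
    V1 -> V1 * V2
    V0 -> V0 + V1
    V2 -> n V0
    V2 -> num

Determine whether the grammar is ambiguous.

Witness: num * num

Derivation 1: V0 ⇒ V1 ⇒ V2 ⇒ V2 * num ⇒ num * num
Derivation 2: V0 ⇒ V1 ⇒ V1 * V2 ⇒ V2 * V2 ⇒ num * V2 ⇒ num * num

Two distinct leftmost derivations for the same string.

Ambiguous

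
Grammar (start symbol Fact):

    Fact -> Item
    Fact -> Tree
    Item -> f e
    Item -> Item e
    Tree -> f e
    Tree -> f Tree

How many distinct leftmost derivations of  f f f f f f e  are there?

Parse trees for f f f f f f e:
  [Fact [Tree f [Tree f [Tree f [Tree f [Tree f [Tree f e]]]]]]]

1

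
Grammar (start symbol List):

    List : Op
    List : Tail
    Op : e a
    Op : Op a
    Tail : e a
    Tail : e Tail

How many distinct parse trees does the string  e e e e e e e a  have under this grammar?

Parse trees for e e e e e e e a:
  [List [Tail e [Tail e [Tail e [Tail e [Tail e [Tail e [Tail e a]]]]]]]]

1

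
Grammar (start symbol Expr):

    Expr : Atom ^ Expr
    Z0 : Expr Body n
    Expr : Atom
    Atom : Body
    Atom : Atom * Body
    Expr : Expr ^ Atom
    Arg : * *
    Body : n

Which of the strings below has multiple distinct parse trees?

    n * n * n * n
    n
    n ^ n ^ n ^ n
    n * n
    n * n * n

n * n * n * n: 1 tree
n: 1 tree
n ^ n ^ n ^ n: 8 trees
n * n: 1 tree
n * n * n: 1 tree

n ^ n ^ n ^ n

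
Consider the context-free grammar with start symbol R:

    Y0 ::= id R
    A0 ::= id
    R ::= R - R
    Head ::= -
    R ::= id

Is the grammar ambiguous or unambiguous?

Ambiguous

Witness: id - id - id

Derivation 1: R ⇒ R - R ⇒ R - R - R ⇒ id - R - R ⇒ id - id - R ⇒ id - id - id
Derivation 2: R ⇒ R - R ⇒ id - R ⇒ id - R - R ⇒ id - id - R ⇒ id - id - id

Two distinct leftmost derivations for the same string.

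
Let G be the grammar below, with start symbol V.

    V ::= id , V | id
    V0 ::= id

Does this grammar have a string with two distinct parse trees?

(V0 is unreachable from V, so its rules don't affect L(V).) The reachable grammar is A → atom sep A | atom. Each atom is followed by either the separator (recurse) or end-of-string (stop) — no choice point.

Unambiguous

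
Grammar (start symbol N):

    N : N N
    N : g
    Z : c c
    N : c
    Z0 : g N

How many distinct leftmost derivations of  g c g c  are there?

Parse trees for g c g c:
  [N [N g] [N [N c] [N [N g] [N c]]]]
  [N [N g] [N [N [N c] [N g]] [N c]]]
  [N [N [N g] [N c]] [N [N g] [N c]]]
  [N [N [N g] [N [N c] [N g]]] [N c]]
  [N [N [N [N g] [N c]] [N g]] [N c]]

5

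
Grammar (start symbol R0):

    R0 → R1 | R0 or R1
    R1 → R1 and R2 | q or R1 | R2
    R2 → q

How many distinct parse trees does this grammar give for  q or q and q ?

Parse trees for q or q and q:
  [R0 [R1 [R1 q or [R1 [R2 q]]] and [R2 q]]]
  [R0 [R1 q or [R1 [R1 [R2 q]] and [R2 q]]]]
  [R0 [R0 [R1 [R2 q]]] or [R1 [R1 [R2 q]] and [R2 q]]]

3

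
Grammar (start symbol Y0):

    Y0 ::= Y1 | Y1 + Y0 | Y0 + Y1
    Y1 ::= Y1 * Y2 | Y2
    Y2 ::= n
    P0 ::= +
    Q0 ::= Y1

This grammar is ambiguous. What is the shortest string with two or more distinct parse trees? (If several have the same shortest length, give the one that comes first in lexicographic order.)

n + n

length 1: no string has ≥2 trees
length 3: n + n has 2 parse trees

Two derivations of n + n:
  Y0 ⇒ Y1 + Y0 ⇒ Y2 + Y0 ⇒ n + Y0 ⇒ n + Y1 ⇒ n + Y2 ⇒ n + n
  Y0 ⇒ Y0 + Y1 ⇒ Y1 + Y1 ⇒ Y2 + Y1 ⇒ n + Y1 ⇒ n + Y2 ⇒ n + n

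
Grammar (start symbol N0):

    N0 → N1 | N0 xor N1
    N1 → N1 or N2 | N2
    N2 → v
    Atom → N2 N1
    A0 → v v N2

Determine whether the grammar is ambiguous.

Only N0, N1, N2 are reachable from N0; ignoring the rest: N0 → N0 xor N1 | N1  ;  N1 → N1 or N2 | N2  — a left-associative chain with N2 at the bottom. Each string factors uniquely by precedence.

Unambiguous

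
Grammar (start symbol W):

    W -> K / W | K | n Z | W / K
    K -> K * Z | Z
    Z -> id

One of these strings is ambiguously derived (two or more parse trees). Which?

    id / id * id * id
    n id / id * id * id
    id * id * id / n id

id / id * id * id: 2 trees
n id / id * id * id: 1 tree
id * id * id / n id: 1 tree

id / id * id * id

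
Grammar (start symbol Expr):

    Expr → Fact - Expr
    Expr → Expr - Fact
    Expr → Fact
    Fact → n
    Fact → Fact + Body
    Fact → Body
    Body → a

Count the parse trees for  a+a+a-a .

Parse trees for a+a+a-a:
  [Expr [Fact [Fact [Fact [Body a]] + [Body a]] + [Body a]] - [Expr [Fact [Body a]]]]
  [Expr [Expr [Fact [Fact [Fact [Body a]] + [Body a]] + [Body a]]] - [Fact [Body a]]]

2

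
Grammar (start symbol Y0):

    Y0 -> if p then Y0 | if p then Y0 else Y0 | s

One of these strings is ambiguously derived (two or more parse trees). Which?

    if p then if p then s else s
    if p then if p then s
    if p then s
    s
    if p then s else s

if p then if p then s else s: 2 trees
if p then if p then s: 1 tree
if p then s: 1 tree
s: 1 tree
if p then s else s: 1 tree

if p then if p then s else s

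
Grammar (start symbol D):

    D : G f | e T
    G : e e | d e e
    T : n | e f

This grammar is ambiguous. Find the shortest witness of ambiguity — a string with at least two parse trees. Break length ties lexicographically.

e e f

length 2: no string has ≥2 trees
length 3: e e f has 2 parse trees

Two derivations of e e f:
  D ⇒ G f ⇒ e e f
  D ⇒ e T ⇒ e e f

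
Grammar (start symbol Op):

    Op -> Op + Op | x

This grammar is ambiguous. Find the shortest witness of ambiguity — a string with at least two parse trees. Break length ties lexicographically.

length 1: no string has ≥2 trees
length 3: no string has ≥2 trees
length 5: x + x + x has 2 parse trees

Two derivations of x + x + x:
  Op ⇒ Op + Op ⇒ Op + Op + Op ⇒ x + Op + Op ⇒ x + x + Op ⇒ x + x + x
  Op ⇒ Op + Op ⇒ x + Op ⇒ x + Op + Op ⇒ x + x + Op ⇒ x + x + x

x + x + x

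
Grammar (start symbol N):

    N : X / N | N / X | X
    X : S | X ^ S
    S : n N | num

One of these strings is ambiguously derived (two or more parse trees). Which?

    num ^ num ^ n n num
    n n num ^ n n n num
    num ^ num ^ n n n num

num ^ num ^ n n num: 1 tree
n n num ^ n n n num: 3 trees
num ^ num ^ n n n num: 1 tree

n n num ^ n n n num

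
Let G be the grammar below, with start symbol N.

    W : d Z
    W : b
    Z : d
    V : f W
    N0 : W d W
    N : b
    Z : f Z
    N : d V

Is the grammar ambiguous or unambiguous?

Only N, V, W, Z are reachable from N; ignoring the rest: Restricted to the reachable nonterminals, every rule has the form A → t or A → t B, and no two rules for the same A share a first terminal. The grammar encodes a DFA — one run per string.

Unambiguous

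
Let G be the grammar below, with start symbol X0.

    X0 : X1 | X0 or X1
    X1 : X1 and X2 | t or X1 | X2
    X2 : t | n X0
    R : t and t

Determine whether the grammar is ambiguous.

Witness: t or t

Derivation 1: X0 ⇒ X1 ⇒ t or X1 ⇒ t or X2 ⇒ t or t
Derivation 2: X0 ⇒ X0 or X1 ⇒ X1 or X1 ⇒ X2 or X1 ⇒ t or X1 ⇒ t or X2 ⇒ t or t

Two distinct leftmost derivations for the same string.

Ambiguous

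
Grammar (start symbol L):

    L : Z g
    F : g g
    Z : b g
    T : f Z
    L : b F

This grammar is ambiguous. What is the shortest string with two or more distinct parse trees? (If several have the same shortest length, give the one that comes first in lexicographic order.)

length 3: b g g has 2 parse trees

Two derivations of b g g:
  L ⇒ Z g ⇒ b g g
  L ⇒ b F ⇒ b g g

b g g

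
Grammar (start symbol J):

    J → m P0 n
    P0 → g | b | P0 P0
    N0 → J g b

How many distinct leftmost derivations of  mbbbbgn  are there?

Parse trees for mbbbbgn (showing first 6 of 14):
  [J m [P0 [P0 b] [P0 [P0 b] [P0 [P0 b] [P0 [P0 b] [P0 g]]]]] n]
  [J m [P0 [P0 b] [P0 [P0 b] [P0 [P0 [P0 b] [P0 b]] [P0 g]]]] n]
  [J m [P0 [P0 b] [P0 [P0 [P0 b] [P0 b]] [P0 [P0 b] [P0 g]]]] n]
  [J m [P0 [P0 b] [P0 [P0 [P0 b] [P0 [P0 b] [P0 b]]] [P0 g]]] n]
  [J m [P0 [P0 b] [P0 [P0 [P0 [P0 b] [P0 b]] [P0 b]] [P0 g]]] n]
  [J m [P0 [P0 [P0 b] [P0 b]] [P0 [P0 b] [P0 [P0 b] [P0 g]]]] n]

14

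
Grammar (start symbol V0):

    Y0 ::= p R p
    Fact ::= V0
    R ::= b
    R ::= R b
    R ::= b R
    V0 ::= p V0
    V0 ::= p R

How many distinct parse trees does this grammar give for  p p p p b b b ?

Parse trees for p p p p b b b:
  [V0 p [V0 p [V0 p [V0 p [R [R [R b] b] b]]]]]
  [V0 p [V0 p [V0 p [V0 p [R [R b [R b]] b]]]]]
  [V0 p [V0 p [V0 p [V0 p [R b [R [R b] b]]]]]]
  [V0 p [V0 p [V0 p [V0 p [R b [R b [R b]]]]]]]

4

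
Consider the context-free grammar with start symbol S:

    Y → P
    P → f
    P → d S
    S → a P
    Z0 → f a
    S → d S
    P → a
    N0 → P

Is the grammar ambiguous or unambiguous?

Unambiguous

Only S, P are reachable from S; ignoring the rest: Restricted to the reachable nonterminals, every rule has the form A → t or A → t B, and no two rules for the same A share a first terminal. The grammar encodes a DFA — one run per string.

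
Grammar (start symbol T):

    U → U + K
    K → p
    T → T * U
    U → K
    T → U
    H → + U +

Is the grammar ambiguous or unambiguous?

Unambiguous

Only T, U, K are reachable from T; ignoring the rest: T → T * U | U  ;  U → U + K | K  — a left-associative chain with K at the bottom. Each string factors uniquely by precedence.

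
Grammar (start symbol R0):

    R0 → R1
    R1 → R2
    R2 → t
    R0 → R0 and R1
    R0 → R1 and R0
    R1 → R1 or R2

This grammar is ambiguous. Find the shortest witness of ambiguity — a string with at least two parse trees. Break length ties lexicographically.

length 1: no string has ≥2 trees
length 3: t and t has 2 parse trees

Two derivations of t and t:
  R0 ⇒ R0 and R1 ⇒ R1 and R1 ⇒ R2 and R1 ⇒ t and R1 ⇒ t and R2 ⇒ t and t
  R0 ⇒ R1 and R0 ⇒ R2 and R0 ⇒ t and R0 ⇒ t and R1 ⇒ t and R2 ⇒ t and t

t and t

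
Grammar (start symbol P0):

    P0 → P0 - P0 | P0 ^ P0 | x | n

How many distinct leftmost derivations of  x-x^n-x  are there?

Parse trees for x-x^n-x:
  [P0 [P0 x] - [P0 [P0 [P0 x] ^ [P0 n]] - [P0 x]]]
  [P0 [P0 x] - [P0 [P0 x] ^ [P0 [P0 n] - [P0 x]]]]
  [P0 [P0 [P0 x] - [P0 [P0 x] ^ [P0 n]]] - [P0 x]]
  [P0 [P0 [P0 [P0 x] - [P0 x]] ^ [P0 n]] - [P0 x]]
  [P0 [P0 [P0 x] - [P0 x]] ^ [P0 [P0 n] - [P0 x]]]

5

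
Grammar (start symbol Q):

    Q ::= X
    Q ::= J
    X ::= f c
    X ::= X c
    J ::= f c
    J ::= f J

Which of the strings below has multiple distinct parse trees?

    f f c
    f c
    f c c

f c

f f c: 1 tree
f c: 2 trees
f c c: 1 tree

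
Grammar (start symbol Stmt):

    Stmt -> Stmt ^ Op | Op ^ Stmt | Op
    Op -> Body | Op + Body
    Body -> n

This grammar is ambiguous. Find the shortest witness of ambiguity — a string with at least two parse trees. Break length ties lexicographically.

length 1: no string has ≥2 trees
length 3: n ^ n has 2 parse trees

Two derivations of n ^ n:
  Stmt ⇒ Stmt ^ Op ⇒ Op ^ Op ⇒ Body ^ Op ⇒ n ^ Op ⇒ n ^ Body ⇒ n ^ n
  Stmt ⇒ Op ^ Stmt ⇒ Body ^ Stmt ⇒ n ^ Stmt ⇒ n ^ Op ⇒ n ^ Body ⇒ n ^ n

n ^ n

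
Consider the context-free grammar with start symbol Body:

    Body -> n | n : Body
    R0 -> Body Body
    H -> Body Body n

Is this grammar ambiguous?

(R0, H are unreachable from Body, so their rules don't affect L(Body).) Right-recursive list with a separator: after each atom, whether the separator follows determines the rule. One parse per string.

Unambiguous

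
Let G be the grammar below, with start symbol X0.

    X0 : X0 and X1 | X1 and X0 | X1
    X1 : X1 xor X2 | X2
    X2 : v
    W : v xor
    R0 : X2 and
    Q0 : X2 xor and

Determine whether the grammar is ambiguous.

Ambiguous

Witness: v and v

Derivation 1: X0 ⇒ X0 and X1 ⇒ X1 and X1 ⇒ X2 and X1 ⇒ v and X1 ⇒ v and X2 ⇒ v and v
Derivation 2: X0 ⇒ X1 and X0 ⇒ X2 and X0 ⇒ v and X0 ⇒ v and X1 ⇒ v and X2 ⇒ v and v

Two distinct leftmost derivations for the same string.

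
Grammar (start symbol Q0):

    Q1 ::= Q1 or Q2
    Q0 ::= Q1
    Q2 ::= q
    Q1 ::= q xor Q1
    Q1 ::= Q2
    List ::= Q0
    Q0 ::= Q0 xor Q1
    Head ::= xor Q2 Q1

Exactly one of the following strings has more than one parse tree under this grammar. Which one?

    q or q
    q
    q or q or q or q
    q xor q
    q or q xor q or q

q or q: 1 tree
q: 1 tree
q or q or q or q: 1 tree
q xor q: 2 trees
q or q xor q or q: 1 tree

q xor q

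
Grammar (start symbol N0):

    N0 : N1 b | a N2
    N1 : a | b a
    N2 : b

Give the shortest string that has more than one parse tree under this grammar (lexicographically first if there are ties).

a b

length 2: a b has 2 parse trees

Two derivations of a b:
  N0 ⇒ N1 b ⇒ a b
  N0 ⇒ a N2 ⇒ a b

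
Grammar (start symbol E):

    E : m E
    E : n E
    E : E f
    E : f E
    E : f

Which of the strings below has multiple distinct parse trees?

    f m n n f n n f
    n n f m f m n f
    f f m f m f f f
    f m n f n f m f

f m n n f n n f: 1 tree
n n f m f m n f: 1 tree
f f m f m f f f: 29 trees
f m n f n f m f: 1 tree

f f m f m f f f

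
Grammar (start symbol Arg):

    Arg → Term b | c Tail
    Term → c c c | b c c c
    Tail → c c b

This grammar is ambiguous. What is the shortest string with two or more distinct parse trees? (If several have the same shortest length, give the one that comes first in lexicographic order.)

c c c b

length 4: c c c b has 2 parse trees

Two derivations of c c c b:
  Arg ⇒ Term b ⇒ c c c b
  Arg ⇒ c Tail ⇒ c c c b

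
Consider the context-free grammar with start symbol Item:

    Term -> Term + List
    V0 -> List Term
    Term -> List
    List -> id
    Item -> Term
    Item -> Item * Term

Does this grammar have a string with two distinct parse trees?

Unambiguous

Only Item, Term, List are reachable from Item; ignoring the rest: This is a standard precedence ladder (Item over Term over List), with each level left-recursive on its own operator ('*' at Item, '+' at Term). That structure is LR(1), hence unambiguous.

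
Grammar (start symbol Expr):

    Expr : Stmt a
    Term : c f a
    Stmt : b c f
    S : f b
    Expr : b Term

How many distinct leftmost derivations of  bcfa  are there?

Parse trees for bcfa:
  [Expr [Stmt b c f] a]
  [Expr b [Term c f a]]

2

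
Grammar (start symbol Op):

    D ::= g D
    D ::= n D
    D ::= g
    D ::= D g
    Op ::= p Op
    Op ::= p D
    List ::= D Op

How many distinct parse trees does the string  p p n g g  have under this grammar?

Parse trees for p p n g g:
  [Op p [Op p [D n [D g [D g]]]]]
  [Op p [Op p [D n [D [D g] g]]]]
  [Op p [Op p [D [D n [D g]] g]]]

3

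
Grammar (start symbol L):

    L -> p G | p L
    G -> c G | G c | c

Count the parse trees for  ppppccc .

Parse trees for ppppccc:
  [L p [L p [L p [L p [G c [G c [G c]]]]]]]
  [L p [L p [L p [L p [G c [G [G c] c]]]]]]
  [L p [L p [L p [L p [G [G c [G c]] c]]]]]
  [L p [L p [L p [L p [G [G [G c] c] c]]]]]

4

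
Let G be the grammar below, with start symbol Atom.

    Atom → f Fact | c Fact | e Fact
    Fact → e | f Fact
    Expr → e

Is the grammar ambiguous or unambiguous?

Only Atom, Fact are reachable from Atom; ignoring the rest: Restricted to the reachable nonterminals, every rule has the form A → t or A → t B, and no two rules for the same A share a first terminal. The grammar encodes a DFA — one run per string.

Unambiguous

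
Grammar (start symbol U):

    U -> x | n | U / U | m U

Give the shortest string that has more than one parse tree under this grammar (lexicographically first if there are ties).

length 1: no string has ≥2 trees
length 2: no string has ≥2 trees
length 3: no string has ≥2 trees
length 4: m n / n has 2 parse trees

Two derivations of m n / n:
  U ⇒ U / U ⇒ m U / U ⇒ m n / U ⇒ m n / n
  U ⇒ m U ⇒ m U / U ⇒ m n / U ⇒ m n / n

m n / n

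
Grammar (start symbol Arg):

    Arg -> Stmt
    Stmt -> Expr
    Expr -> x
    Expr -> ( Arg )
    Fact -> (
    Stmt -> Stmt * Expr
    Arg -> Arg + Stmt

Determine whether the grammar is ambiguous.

Unambiguous

(Fact is unreachable from Arg, so its rules don't affect L(Arg).) The grammar is stratified — Arg handles '+' (left-recursive), Stmt handles '*', Expr atoms. Each operator has a fixed associativity and precedence level, so every string has one parse.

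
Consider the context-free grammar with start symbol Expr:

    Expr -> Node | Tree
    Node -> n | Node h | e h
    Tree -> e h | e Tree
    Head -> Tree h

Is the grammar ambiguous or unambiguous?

Witness: e h

Derivation 1: Expr ⇒ Node ⇒ e h
Derivation 2: Expr ⇒ Tree ⇒ e h

Two distinct leftmost derivations for the same string.

Ambiguous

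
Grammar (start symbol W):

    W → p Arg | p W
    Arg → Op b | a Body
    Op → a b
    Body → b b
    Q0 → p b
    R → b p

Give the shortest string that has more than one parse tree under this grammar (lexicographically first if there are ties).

length 4: p a b b has 2 parse trees

Two derivations of p a b b:
  W ⇒ p Arg ⇒ p Op b ⇒ p a b b
  W ⇒ p Arg ⇒ p a Body ⇒ p a b b

p a b b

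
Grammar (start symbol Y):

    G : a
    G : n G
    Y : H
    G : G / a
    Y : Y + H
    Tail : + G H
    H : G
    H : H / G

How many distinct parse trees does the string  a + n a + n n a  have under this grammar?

1

Parse trees for a + n a + n n a:
  [Y [Y [Y [H [G a]]] + [H [G n [G a]]]] + [H [G n [G n [G a]]]]]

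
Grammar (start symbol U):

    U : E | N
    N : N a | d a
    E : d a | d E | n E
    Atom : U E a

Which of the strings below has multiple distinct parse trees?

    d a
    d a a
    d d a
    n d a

d a

d a: 2 trees
d a a: 1 tree
d d a: 1 tree
n d a: 1 tree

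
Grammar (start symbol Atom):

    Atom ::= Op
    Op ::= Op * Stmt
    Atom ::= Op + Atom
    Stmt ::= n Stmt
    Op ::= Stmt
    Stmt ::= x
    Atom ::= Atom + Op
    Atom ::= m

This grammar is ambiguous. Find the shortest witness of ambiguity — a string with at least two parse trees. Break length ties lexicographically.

x + x

length 1: no string has ≥2 trees
length 2: no string has ≥2 trees
length 3: x + x has 2 parse trees

Two derivations of x + x:
  Atom ⇒ Op + Atom ⇒ Stmt + Atom ⇒ x + Atom ⇒ x + Op ⇒ x + Stmt ⇒ x + x
  Atom ⇒ Atom + Op ⇒ Op + Op ⇒ Stmt + Op ⇒ x + Op ⇒ x + Stmt ⇒ x + x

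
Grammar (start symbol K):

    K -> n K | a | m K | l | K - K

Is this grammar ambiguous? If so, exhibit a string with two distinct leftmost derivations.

Ambiguous

Witness: m a - a

Derivation 1: K ⇒ m K ⇒ m K - K ⇒ m a - K ⇒ m a - a
Derivation 2: K ⇒ K - K ⇒ m K - K ⇒ m a - K ⇒ m a - a

Two distinct leftmost derivations for the same string.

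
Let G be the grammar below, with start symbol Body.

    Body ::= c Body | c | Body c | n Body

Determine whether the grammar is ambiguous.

Ambiguous

Witness: c c

Derivation 1: Body ⇒ c Body ⇒ c c
Derivation 2: Body ⇒ Body c ⇒ c c

Two distinct leftmost derivations for the same string.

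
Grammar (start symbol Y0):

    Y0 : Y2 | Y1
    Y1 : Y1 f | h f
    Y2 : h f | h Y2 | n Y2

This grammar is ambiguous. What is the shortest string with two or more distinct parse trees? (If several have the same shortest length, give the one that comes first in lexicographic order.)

length 2: h f has 2 parse trees

Two derivations of h f:
  Y0 ⇒ Y2 ⇒ h f
  Y0 ⇒ Y1 ⇒ h f

h f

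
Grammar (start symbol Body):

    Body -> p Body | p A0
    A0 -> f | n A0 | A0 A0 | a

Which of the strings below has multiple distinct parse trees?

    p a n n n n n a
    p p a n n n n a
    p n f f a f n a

p a n n n n n a: 1 tree
p p a n n n n a: 1 tree
p n f f a f n a: 42 trees

p n f f a f n a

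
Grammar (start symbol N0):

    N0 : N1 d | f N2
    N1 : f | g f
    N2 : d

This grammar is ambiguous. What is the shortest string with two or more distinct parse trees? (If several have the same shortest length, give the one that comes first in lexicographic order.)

f d

length 2: f d has 2 parse trees

Two derivations of f d:
  N0 ⇒ N1 d ⇒ f d
  N0 ⇒ f N2 ⇒ f d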